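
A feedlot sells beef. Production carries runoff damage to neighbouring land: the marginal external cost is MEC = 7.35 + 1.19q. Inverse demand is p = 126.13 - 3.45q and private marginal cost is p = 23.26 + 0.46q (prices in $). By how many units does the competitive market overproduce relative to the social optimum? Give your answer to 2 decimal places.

7.58 units

Market equilibrium (private): 23.26 + 0.46q = 126.13 - 3.45q → q_m = 26.3095.
Social marginal cost = private MC + MEC = 30.61 + 1.65q.
Set SMC = demand: 30.61 + 1.65q = 126.13 - 3.45q → q* = 18.7294.
Gap = |26.3095 − 18.7294| = 7.5801.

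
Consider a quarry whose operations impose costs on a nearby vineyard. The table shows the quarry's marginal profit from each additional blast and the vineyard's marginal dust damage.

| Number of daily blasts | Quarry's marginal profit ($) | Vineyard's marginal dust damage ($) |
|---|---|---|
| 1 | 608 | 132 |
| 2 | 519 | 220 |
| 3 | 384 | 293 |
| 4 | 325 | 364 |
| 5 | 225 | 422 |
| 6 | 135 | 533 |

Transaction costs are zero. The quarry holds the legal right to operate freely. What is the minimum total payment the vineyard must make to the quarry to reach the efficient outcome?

$685

Left alone the quarry would choose level 6 (marginal profit stays positive).
Efficient level: k* = 3 (marginal profit ≥ marginal dust damage through 3).
The vineyard must at least cover the quarry's forgone profit from cutting 6→3: 325 + 225 + 135 = 685.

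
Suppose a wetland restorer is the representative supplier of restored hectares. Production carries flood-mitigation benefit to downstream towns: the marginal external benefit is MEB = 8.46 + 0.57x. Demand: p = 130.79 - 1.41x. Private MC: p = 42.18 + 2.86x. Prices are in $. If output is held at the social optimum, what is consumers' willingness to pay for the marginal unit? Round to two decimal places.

P = $93.80

Social marginal cost = private MC − MEB = 33.72 + 2.29x.
Set SMC = demand: 33.72 + 2.29x = 130.79 - 1.41x → x* = 26.2351.
Consumer price on the demand curve at x*: 130.79 − 1.41×26.2351 = 93.7985.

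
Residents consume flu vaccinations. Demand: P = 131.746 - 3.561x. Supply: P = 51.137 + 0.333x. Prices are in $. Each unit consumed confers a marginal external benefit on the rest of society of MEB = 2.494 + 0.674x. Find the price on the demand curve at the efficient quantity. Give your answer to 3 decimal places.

Social marginal benefit = demand + MEB = 134.240 - 2.887x.
Set SMB = MC: 134.240 - 2.887x = 51.137 + 0.333x → x* = 25.8084.
Consumer price on the demand curve at x*: 131.746 − 3.561×25.8084 = 39.8423.

P = $39.842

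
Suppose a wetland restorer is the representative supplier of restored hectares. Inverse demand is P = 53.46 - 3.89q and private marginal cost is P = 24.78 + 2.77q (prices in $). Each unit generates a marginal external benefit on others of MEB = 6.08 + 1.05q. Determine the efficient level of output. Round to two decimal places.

q* = 6.20

Social marginal cost = private MC − MEB = 18.70 + 1.72q.
Set SMC = demand: 18.70 + 1.72q = 53.46 - 3.89q → q* = 6.1961.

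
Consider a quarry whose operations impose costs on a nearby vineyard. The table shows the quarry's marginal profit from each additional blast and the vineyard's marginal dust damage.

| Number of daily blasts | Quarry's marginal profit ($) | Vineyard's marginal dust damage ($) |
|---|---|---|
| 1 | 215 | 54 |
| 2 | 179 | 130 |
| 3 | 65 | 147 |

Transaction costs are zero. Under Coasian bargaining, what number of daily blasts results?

Bargaining reaches the level where marginal profit last exceeds marginal dust damage.
That holds through level 2 (179 ≥ 130) but not at 3 (65 < 147).

2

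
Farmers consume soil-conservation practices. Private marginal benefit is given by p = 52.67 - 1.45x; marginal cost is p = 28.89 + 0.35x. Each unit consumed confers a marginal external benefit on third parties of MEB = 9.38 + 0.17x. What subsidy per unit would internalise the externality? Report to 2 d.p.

subsidy = 12.84 per unit

Social marginal benefit = demand + MEB = 62.05 - 1.28x.
Set SMB = MC: 62.05 - 1.28x = 28.89 + 0.35x → x* = 20.3436.
The Pigouvian subsidy equals MEB at x*: 9.38 + 0.17×20.3436 = 12.8384.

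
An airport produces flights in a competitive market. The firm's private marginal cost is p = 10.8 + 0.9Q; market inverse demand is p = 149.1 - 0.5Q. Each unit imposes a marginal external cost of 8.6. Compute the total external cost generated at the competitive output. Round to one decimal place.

Market equilibrium (private): 10.8 + 0.9Q = 149.1 - 0.5Q → Q_m = 98.7857.
Total external cost = MEC × Q_m = 8.6 × 98.7857 = 849.5570.

849.6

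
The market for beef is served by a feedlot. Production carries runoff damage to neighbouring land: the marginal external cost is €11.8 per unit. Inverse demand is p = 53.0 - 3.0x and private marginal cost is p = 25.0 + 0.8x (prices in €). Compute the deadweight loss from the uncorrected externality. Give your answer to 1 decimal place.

DWL = €18.3

Market equilibrium (private): 25.0 + 0.8x = 53.0 - 3.0x → x_m = 7.3684.
Social marginal cost = private MC + MEC = 36.8 + 0.8x.
Set SMC = demand: 36.8 + 0.8x = 53.0 - 3.0x → x* = 4.2632.
The loss is the area between SMC and demand from x* to x_m; with linear curves that's a triangle of height MEC(x_m).
DWL = ½ × 3.1052 × 11.8000 = 18.3207.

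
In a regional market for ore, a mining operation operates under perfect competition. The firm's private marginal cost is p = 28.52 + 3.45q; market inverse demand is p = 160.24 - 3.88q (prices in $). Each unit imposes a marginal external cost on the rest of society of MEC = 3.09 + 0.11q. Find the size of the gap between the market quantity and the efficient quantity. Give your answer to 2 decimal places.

Market equilibrium (private): 28.52 + 3.45q = 160.24 - 3.88q → q_m = 17.9700.
Social marginal cost = private MC + MEC = 31.61 + 3.56q.
Set SMC = demand: 31.61 + 3.56q = 160.24 - 3.88q → q* = 17.2890.
Gap = |17.9700 − 17.2890| = 0.6810.

0.68 units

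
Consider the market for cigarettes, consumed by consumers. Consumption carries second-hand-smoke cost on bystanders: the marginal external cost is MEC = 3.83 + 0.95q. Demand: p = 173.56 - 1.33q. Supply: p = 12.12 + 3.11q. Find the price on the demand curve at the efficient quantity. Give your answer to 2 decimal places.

P = 134.67

Social marginal benefit = demand − MEC = 169.73 - 2.28q.
Set SMB = MC: 169.73 - 2.28q = 12.12 + 3.11q → q* = 29.2412.
Consumer price on the demand curve at q*: 173.56 − 1.33×29.2412 = 134.6692.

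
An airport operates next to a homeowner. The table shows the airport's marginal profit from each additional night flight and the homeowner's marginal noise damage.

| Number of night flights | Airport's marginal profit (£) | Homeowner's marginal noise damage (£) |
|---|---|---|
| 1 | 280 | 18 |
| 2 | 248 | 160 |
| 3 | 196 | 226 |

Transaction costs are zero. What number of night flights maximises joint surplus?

Bargaining reaches the level where marginal profit last exceeds marginal noise damage.
That holds through level 2 (248 ≥ 160) but not at 3 (196 < 226).

2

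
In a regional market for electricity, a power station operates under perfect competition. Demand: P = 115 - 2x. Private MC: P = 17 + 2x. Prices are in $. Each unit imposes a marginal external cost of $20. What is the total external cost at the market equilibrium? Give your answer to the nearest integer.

Market equilibrium (private): 17 + 2x = 115 - 2x → x_m = 24.5000.
Total external cost = MEC × x_m = 20 × 24.5000 = 490.0000.

$490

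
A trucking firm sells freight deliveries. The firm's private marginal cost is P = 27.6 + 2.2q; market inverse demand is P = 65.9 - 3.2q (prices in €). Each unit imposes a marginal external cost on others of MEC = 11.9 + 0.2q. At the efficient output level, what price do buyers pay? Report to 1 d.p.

P = €50.8

Social marginal cost = private MC + MEC = 39.5 + 2.4q.
Set SMC = demand: 39.5 + 2.4q = 65.9 - 3.2q → q* = 4.7143.
Consumer price on the demand curve at q*: 65.9 − 3.2×4.7143 = 50.8142.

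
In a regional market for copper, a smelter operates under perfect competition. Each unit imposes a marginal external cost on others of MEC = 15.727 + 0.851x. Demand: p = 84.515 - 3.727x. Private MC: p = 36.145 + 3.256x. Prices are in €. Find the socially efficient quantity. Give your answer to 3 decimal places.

Social marginal cost = private MC + MEC = 51.872 + 4.107x.
Set SMC = demand: 51.872 + 4.107x = 84.515 - 3.727x → x* = 4.1668.

x* = 4.167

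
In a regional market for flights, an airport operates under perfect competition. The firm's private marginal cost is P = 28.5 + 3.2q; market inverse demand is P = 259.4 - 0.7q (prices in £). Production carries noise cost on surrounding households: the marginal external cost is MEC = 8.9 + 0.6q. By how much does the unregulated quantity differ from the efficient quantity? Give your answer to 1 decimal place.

Market equilibrium (private): 28.5 + 3.2q = 259.4 - 0.7q → q_m = 59.2051.
Social marginal cost = private MC + MEC = 37.4 + 3.8q.
Set SMC = demand: 37.4 + 3.8q = 259.4 - 0.7q → q* = 49.3333.
Gap = |59.2051 − 49.3333| = 9.8718.

9.9 units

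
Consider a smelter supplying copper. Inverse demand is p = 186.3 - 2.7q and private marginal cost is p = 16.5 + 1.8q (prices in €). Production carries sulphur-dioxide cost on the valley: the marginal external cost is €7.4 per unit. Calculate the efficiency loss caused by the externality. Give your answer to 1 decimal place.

DWL = €6.1

Market equilibrium (private): 16.5 + 1.8q = 186.3 - 2.7q → q_m = 37.7333.
Social marginal cost = private MC + MEC = 23.9 + 1.8q.
Set SMC = demand: 23.9 + 1.8q = 186.3 - 2.7q → q* = 36.0889.
The loss is the area between SMC and demand from q* to q_m; with linear curves that's a triangle of height MEC(q_m).
DWL = ½ × 1.6444 × 7.4000 = 6.0843.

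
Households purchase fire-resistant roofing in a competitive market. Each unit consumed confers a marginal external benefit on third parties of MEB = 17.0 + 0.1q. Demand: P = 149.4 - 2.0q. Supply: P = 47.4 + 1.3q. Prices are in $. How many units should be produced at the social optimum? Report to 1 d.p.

Social marginal benefit = demand + MEB = 166.4 - 1.9q.
Set SMB = MC: 166.4 - 1.9q = 47.4 + 1.3q → q* = 37.1875.

q* = 37.2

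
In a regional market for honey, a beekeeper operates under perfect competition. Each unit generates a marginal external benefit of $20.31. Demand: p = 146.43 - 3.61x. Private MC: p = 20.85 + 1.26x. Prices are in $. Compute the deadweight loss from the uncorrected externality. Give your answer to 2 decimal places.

Market equilibrium (private): 20.85 + 1.26x = 146.43 - 3.61x → x_m = 25.7864.
Social marginal cost = private MC − MEB = 0.54 + 1.26x.
Set SMC = demand: 0.54 + 1.26x = 146.43 - 3.61x → x* = 29.9569.
Height of the DWL triangle at x_m is demand(x_m) − SMC(x_m) = MEB(x_m) = 20.3100.
DWL = ½ × 4.1705 × 20.3100 = 42.3514.

DWL = $42.35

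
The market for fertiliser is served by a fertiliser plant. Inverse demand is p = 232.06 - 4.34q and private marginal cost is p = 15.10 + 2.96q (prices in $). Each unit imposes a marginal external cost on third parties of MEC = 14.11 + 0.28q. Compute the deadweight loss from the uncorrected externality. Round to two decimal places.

DWL = $33.19

Market equilibrium (private): 15.10 + 2.96q = 232.06 - 4.34q → q_m = 29.7205.
Social marginal cost = private MC + MEC = 29.21 + 3.24q.
Set SMC = demand: 29.21 + 3.24q = 232.06 - 4.34q → q* = 26.7612.
Height of the DWL triangle at q_m is SMC(q_m) − demand(q_m) = MEC(q_m) = 22.4318.
DWL = ½ × 2.9593 × 22.4318 = 33.1912.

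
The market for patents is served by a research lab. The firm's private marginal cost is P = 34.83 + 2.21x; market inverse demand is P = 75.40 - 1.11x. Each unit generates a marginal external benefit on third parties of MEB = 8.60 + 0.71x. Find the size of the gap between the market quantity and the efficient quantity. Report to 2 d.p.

Market equilibrium (private): 34.83 + 2.21x = 75.40 - 1.11x → x_m = 12.2199.
Social marginal cost = private MC − MEB = 26.23 + 1.50x.
Set SMC = demand: 26.23 + 1.50x = 75.40 - 1.11x → x* = 18.8391.
Gap = |12.2199 − 18.8391| = 6.6192.

6.62 units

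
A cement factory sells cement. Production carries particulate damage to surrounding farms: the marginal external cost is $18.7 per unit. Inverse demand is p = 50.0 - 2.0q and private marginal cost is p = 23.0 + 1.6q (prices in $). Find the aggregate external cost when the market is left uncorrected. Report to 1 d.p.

Market equilibrium (private): 23.0 + 1.6q = 50.0 - 2.0q → q_m = 7.5000.
Total external cost = MEC × q_m = 18.7 × 7.5000 = 140.2500.

$140.3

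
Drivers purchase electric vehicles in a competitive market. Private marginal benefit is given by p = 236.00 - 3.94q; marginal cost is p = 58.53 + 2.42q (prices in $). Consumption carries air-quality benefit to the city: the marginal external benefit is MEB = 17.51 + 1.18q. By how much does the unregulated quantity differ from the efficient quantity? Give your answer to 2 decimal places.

9.74 units

Market equilibrium (private): 58.53 + 2.42q = 236.00 - 3.94q → q_m = 27.9041.
Social marginal benefit = demand + MEB = 253.51 - 2.76q.
Set SMB = MC: 253.51 - 2.76q = 58.53 + 2.42q → q* = 37.6409.
Gap = |27.9041 − 37.6409| = 9.7368.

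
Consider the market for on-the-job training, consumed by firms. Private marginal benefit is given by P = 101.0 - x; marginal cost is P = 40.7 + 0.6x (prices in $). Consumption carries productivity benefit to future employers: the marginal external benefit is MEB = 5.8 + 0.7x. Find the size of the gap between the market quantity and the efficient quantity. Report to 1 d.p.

35.8 units

Market equilibrium (private): 40.7 + 0.6x = 101.0 - x → x_m = 37.6875.
Social marginal benefit = demand + MEB = 106.8 - 0.3x.
Set SMB = MC: 106.8 - 0.3x = 40.7 + 0.6x → x* = 73.4444.
Gap = |37.6875 − 73.4444| = 35.7569.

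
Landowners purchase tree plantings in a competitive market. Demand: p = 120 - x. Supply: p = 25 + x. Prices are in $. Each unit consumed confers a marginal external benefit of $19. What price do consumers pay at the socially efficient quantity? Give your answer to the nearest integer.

P = $63

Social marginal benefit = demand + MEB = 139 - x.
Set SMB = MC: 139 - x = 25 + x → x* = 57.0000.
Consumer price on the demand curve at x*: 120 − 1×57.0000 = 63.0000.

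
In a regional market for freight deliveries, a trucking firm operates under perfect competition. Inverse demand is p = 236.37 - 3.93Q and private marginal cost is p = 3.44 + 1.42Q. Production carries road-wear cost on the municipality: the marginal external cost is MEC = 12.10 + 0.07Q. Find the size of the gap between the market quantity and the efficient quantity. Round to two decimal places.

Market equilibrium (private): 3.44 + 1.42Q = 236.37 - 3.93Q → Q_m = 43.5383.
Social marginal cost = private MC + MEC = 15.54 + 1.49Q.
Set SMC = demand: 15.54 + 1.49Q = 236.37 - 3.93Q → Q* = 40.7435.
Gap = |43.5383 − 40.7435| = 2.7948.

2.79 units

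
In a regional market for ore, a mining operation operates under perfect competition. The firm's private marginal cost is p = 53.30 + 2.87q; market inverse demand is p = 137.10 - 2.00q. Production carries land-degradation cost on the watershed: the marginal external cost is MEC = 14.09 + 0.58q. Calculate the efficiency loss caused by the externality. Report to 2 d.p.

Market equilibrium (private): 53.30 + 2.87q = 137.10 - 2.00q → q_m = 17.2074.
Social marginal cost = private MC + MEC = 67.39 + 3.45q.
Set SMC = demand: 67.39 + 3.45q = 137.10 - 2.00q → q* = 12.7908.
The loss is the area between SMC and demand from q* to q_m; with linear curves that's a triangle of height MEC(q_m).
DWL = ½ × 4.4166 × 24.0703 = 53.1544.

DWL = 53.15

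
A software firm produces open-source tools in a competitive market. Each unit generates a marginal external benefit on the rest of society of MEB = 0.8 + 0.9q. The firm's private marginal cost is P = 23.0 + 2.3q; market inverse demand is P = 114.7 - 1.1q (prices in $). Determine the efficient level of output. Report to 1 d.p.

Social marginal cost = private MC − MEB = 22.2 + 1.4q.
Set SMC = demand: 22.2 + 1.4q = 114.7 - 1.1q → q* = 37.0000.

q* = 37.0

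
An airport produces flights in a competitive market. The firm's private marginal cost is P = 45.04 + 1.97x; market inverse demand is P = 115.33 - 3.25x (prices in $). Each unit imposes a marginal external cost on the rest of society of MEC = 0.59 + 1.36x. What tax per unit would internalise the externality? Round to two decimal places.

tax = $15.00 per unit

Social marginal cost = private MC + MEC = 45.63 + 3.33x.
Set SMC = demand: 45.63 + 3.33x = 115.33 - 3.25x → x* = 10.5927.
The Pigouvian tax equals MEC at x*: 0.59 + 1.36×10.5927 = 14.9961.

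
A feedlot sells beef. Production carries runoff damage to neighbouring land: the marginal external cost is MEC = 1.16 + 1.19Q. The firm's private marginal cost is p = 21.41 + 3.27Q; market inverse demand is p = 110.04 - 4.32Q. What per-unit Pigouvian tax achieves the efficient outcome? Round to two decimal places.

tax = 13.02 per unit

Social marginal cost = private MC + MEC = 22.57 + 4.46Q.
Set SMC = demand: 22.57 + 4.46Q = 110.04 - 4.32Q → Q* = 9.9624.
The Pigouvian tax equals MEC at Q*: 1.16 + 1.19×9.9624 = 13.0153.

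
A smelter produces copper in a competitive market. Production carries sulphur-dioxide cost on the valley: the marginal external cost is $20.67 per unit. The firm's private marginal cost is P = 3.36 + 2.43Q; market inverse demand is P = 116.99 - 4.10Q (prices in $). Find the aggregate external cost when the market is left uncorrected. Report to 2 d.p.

$359.68

Market equilibrium (private): 3.36 + 2.43Q = 116.99 - 4.10Q → Q_m = 17.4012.
Total external cost = MEC × Q_m = 20.67 × 17.4012 = 359.6828.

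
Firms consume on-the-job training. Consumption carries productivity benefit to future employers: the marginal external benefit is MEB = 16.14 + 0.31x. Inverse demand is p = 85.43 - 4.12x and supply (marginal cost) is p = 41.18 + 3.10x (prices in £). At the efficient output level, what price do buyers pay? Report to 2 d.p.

Social marginal benefit = demand + MEB = 101.57 - 3.81x.
Set SMB = MC: 101.57 - 3.81x = 41.18 + 3.10x → x* = 8.7395.
Consumer price on the demand curve at x*: 85.43 − 4.12×8.7395 = 49.4233.

P = £49.42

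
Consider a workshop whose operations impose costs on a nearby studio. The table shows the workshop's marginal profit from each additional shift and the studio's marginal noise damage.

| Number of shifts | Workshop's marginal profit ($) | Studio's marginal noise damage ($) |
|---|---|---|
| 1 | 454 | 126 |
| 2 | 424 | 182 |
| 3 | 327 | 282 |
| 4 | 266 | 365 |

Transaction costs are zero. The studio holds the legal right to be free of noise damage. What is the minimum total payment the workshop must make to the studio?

$590

Efficient level: marginal profit ≥ marginal noise damage through level 3, so k* = 3.
With the studio holding the right, the workshop must at least compensate total damage at k*: 126 + 182 + 282 = 590.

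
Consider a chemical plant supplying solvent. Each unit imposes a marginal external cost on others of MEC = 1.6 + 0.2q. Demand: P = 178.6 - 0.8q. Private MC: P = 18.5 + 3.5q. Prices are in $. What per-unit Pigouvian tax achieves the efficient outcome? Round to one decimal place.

Social marginal cost = private MC + MEC = 20.1 + 3.7q.
Set SMC = demand: 20.1 + 3.7q = 178.6 - 0.8q → q* = 35.2222.
The Pigouvian tax equals MEC at q*: 1.6 + 0.2×35.2222 = 8.6444.

tax = $8.6 per unit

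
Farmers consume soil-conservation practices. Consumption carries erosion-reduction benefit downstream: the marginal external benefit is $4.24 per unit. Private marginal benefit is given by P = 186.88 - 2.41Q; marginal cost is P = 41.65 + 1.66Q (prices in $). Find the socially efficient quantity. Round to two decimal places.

Q* = 36.72

Social marginal benefit = demand + MEB = 191.12 - 2.41Q.
Set SMB = MC: 191.12 - 2.41Q = 41.65 + 1.66Q → Q* = 36.7248.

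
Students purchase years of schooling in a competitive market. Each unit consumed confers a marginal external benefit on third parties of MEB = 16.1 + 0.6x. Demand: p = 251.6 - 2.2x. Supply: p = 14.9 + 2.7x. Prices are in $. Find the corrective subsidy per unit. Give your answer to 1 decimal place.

Social marginal benefit = demand + MEB = 267.7 - 1.6x.
Set SMB = MC: 267.7 - 1.6x = 14.9 + 2.7x → x* = 58.7907.
The Pigouvian subsidy equals MEB at x*: 16.1 + 0.6×58.7907 = 51.3744.

subsidy = $51.4 per unit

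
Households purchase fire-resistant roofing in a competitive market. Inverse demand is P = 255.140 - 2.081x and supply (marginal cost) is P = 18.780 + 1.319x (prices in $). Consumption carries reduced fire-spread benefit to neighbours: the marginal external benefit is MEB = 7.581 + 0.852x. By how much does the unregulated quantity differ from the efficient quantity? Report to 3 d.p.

26.221 units

Market equilibrium (private): 18.780 + 1.319x = 255.140 - 2.081x → x_m = 69.5176.
Social marginal benefit = demand + MEB = 262.721 - 1.229x.
Set SMB = MC: 262.721 - 1.229x = 18.780 + 1.319x → x* = 95.7382.
Gap = |69.5176 − 95.7382| = 26.2206.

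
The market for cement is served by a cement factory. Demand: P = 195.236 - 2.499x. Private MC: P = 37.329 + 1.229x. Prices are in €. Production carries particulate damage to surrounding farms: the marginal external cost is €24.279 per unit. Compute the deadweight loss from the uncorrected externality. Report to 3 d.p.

DWL = €79.060

Market equilibrium (private): 37.329 + 1.229x = 195.236 - 2.499x → x_m = 42.3570.
Social marginal cost = private MC + MEC = 61.608 + 1.229x.
Set SMC = demand: 61.608 + 1.229x = 195.236 - 2.499x → x* = 35.8444.
Between x* and x_m the wedge SMC − demand runs linearly from 0 to MEC(x_m), so the loss is a triangle.
DWL = ½ × 6.5126 × 24.2790 = 79.0597.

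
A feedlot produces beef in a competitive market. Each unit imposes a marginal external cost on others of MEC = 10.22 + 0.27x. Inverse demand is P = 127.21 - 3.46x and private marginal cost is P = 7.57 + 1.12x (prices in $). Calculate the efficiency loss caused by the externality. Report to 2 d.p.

Market equilibrium (private): 7.57 + 1.12x = 127.21 - 3.46x → x_m = 26.1223.
Social marginal cost = private MC + MEC = 17.79 + 1.39x.
Set SMC = demand: 17.79 + 1.39x = 127.21 - 3.46x → x* = 22.5608.
The loss is the area between SMC and demand from x* to x_m; with linear curves that's a triangle of height MEC(x_m).
DWL = ½ × 3.5615 × 17.2730 = 30.7589.

DWL = $30.76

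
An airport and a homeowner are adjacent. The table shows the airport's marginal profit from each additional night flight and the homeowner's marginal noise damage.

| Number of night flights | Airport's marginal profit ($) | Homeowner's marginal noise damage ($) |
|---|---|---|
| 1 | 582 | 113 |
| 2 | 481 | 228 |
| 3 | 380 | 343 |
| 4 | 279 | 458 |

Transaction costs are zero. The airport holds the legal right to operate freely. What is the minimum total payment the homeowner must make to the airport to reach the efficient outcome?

$279

Left alone the airport would choose level 4 (marginal profit stays positive).
Efficient level: k* = 3 (marginal profit ≥ marginal noise damage through 3).
The homeowner must at least cover the airport's forgone profit from cutting 4→3: 279 = 279.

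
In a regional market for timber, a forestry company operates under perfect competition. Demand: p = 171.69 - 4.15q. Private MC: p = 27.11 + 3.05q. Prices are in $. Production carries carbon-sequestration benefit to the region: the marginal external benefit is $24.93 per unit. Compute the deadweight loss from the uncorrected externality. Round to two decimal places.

DWL = $43.16

Market equilibrium (private): 27.11 + 3.05q = 171.69 - 4.15q → q_m = 20.0806.
Social marginal cost = private MC − MEB = 2.18 + 3.05q.
Set SMC = demand: 2.18 + 3.05q = 171.69 - 4.15q → q* = 23.5431.
The loss is the area between SMC and demand from q* to q_m; with linear curves that's a triangle of height MEB(q_m).
DWL = ½ × 3.4625 × 24.9300 = 43.1601.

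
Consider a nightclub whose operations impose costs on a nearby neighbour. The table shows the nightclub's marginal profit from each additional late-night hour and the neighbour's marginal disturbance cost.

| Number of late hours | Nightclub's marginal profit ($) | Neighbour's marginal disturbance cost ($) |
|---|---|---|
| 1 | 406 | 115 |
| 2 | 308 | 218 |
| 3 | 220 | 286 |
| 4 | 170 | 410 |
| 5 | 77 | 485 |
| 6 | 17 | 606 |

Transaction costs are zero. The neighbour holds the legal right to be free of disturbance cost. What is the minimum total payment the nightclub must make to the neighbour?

Efficient level: marginal profit ≥ marginal disturbance cost through level 2, so k* = 2.
With the neighbour holding the right, the nightclub must at least compensate total damage at k*: 115 + 218 = 333.

$333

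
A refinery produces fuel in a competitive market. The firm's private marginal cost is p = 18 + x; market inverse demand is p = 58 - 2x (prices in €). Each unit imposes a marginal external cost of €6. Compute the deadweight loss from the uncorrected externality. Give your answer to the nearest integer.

Market equilibrium (private): 18 + x = 58 - 2x → x_m = 13.3333.
Social marginal cost = private MC + MEC = 24 + x.
Set SMC = demand: 24 + x = 58 - 2x → x* = 11.3333.
Between x* and x_m the wedge SMC − demand runs linearly from 0 to MEC(x_m), so the loss is a triangle.
DWL = ½ × 2.0000 × 6.0000 = 6.0000.

DWL = €6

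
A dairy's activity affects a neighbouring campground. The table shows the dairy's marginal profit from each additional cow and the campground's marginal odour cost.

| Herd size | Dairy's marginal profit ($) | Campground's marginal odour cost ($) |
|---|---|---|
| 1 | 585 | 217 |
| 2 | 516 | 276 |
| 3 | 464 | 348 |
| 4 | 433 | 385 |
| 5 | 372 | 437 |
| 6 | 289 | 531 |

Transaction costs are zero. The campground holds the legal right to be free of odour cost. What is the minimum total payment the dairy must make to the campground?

$1226

Efficient level: marginal profit ≥ marginal odour cost through level 4, so k* = 4.
With the campground holding the right, the dairy must at least compensate total damage at k*: 217 + 276 + 348 + 385 = 1226.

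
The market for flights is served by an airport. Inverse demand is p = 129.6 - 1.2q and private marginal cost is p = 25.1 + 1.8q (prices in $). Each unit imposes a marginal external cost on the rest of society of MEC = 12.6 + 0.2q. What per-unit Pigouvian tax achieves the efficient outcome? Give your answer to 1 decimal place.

tax = $18.3 per unit

Social marginal cost = private MC + MEC = 37.7 + 2.0q.
Set SMC = demand: 37.7 + 2.0q = 129.6 - 1.2q → q* = 28.7188.
The Pigouvian tax equals MEC at q*: 12.6 + 0.2×28.7188 = 18.3438.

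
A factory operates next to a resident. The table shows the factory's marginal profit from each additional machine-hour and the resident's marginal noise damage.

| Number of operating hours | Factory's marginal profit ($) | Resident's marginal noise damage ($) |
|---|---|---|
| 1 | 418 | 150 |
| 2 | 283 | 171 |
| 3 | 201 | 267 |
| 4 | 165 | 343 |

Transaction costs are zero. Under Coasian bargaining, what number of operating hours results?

2

Bargaining reaches the level where marginal profit last exceeds marginal noise damage.
That holds through level 2 (283 ≥ 171) but not at 3 (201 < 267).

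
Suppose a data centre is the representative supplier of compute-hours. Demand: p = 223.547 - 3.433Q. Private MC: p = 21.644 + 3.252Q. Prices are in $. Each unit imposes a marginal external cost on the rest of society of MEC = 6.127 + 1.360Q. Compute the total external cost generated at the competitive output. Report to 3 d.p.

$805.336

Market equilibrium (private): 21.644 + 3.252Q = 223.547 - 3.433Q → Q_m = 30.2024.
Total external cost = ∫₀^{Q_m} (6.127 + 1.360Q) dQ = 6.127×30.2024 + ½×1.360×30.2024² = 805.3359.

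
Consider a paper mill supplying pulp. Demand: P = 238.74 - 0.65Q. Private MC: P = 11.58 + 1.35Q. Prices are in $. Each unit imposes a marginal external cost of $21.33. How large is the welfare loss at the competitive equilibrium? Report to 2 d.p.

Market equilibrium (private): 11.58 + 1.35Q = 238.74 - 0.65Q → Q_m = 113.5800.
Social marginal cost = private MC + MEC = 32.91 + 1.35Q.
Set SMC = demand: 32.91 + 1.35Q = 238.74 - 0.65Q → Q* = 102.9150.
Height of the DWL triangle at Q_m is SMC(Q_m) − demand(Q_m) = MEC(Q_m) = 21.3300.
DWL = ½ × 10.6650 × 21.3300 = 113.7422.

DWL = $113.74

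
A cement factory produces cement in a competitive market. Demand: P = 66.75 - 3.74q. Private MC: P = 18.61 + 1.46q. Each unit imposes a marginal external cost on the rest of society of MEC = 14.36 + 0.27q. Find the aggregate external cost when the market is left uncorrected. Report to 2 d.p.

144.51

Market equilibrium (private): 18.61 + 1.46q = 66.75 - 3.74q → q_m = 9.2577.
Total external cost = ∫₀^{q_m} (14.36 + 0.27q) dq = 14.36×9.2577 + ½×0.27×9.2577² = 144.5107.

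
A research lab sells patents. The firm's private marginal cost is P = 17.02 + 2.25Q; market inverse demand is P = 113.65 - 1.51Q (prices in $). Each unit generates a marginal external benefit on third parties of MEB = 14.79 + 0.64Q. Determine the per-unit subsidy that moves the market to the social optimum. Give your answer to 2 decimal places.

subsidy = $37.65 per unit

Social marginal cost = private MC − MEB = 2.23 + 1.61Q.
Set SMC = demand: 2.23 + 1.61Q = 113.65 - 1.51Q → Q* = 35.7115.
The Pigouvian subsidy equals MEB at Q*: 14.79 + 0.64×35.7115 = 37.6454.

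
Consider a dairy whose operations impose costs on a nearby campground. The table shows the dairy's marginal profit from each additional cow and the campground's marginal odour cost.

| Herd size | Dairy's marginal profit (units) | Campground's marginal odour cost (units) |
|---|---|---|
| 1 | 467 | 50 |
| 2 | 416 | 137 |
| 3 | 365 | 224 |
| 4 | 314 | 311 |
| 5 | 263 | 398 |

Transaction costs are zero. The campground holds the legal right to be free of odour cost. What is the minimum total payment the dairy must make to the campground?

Efficient level: marginal profit ≥ marginal odour cost through level 4, so k* = 4.
With the campground holding the right, the dairy must at least compensate total damage at k*: 50 + 137 + 224 + 311 = 722.

722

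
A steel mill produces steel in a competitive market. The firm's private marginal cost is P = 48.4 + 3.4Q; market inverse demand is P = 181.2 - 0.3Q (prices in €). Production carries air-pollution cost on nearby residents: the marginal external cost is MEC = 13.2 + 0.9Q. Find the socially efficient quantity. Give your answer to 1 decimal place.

Social marginal cost = private MC + MEC = 61.6 + 4.3Q.
Set SMC = demand: 61.6 + 4.3Q = 181.2 - 0.3Q → Q* = 26.0000.

Q* = 26.0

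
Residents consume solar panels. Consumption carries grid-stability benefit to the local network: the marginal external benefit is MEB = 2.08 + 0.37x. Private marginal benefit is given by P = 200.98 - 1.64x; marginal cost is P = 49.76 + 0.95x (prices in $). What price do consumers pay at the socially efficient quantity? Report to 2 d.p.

Social marginal benefit = demand + MEB = 203.06 - 1.27x.
Set SMB = MC: 203.06 - 1.27x = 49.76 + 0.95x → x* = 69.0541.
Consumer price on the demand curve at x*: 200.98 − 1.64×69.0541 = 87.7313.

P = $87.73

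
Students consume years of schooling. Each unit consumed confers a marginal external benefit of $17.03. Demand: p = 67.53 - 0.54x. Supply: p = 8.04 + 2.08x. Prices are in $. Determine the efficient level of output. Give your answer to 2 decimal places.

x* = 29.21

Social marginal benefit = demand + MEB = 84.56 - 0.54x.
Set SMB = MC: 84.56 - 0.54x = 8.04 + 2.08x → x* = 29.2061.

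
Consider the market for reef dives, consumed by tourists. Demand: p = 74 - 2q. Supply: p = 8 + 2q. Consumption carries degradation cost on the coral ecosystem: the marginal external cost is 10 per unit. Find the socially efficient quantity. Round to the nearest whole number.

Social marginal benefit = demand − MEC = 64 - 2q.
Set SMB = MC: 64 - 2q = 8 + 2q → q* = 14.0000.

q* = 14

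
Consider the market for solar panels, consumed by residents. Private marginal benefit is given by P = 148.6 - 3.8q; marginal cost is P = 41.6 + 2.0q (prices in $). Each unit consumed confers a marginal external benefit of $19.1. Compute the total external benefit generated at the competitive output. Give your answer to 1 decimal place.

$352.4

Market equilibrium (private): 41.6 + 2.0q = 148.6 - 3.8q → q_m = 18.4483.
Total external benefit = MEB × q_m = 19.1 × 18.4483 = 352.3625.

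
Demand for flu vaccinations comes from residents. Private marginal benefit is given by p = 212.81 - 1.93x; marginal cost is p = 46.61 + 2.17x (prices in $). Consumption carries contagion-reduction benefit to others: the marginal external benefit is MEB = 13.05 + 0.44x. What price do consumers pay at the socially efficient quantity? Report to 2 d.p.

P = $118.29

Social marginal benefit = demand + MEB = 225.86 - 1.49x.
Set SMB = MC: 225.86 - 1.49x = 46.61 + 2.17x → x* = 48.9754.
Consumer price on the demand curve at x*: 212.81 − 1.93×48.9754 = 118.2875.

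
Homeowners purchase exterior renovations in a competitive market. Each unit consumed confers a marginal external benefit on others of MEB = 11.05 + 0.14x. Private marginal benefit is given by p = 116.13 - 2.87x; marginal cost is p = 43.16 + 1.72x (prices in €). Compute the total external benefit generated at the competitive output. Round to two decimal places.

Market equilibrium (private): 43.16 + 1.72x = 116.13 - 2.87x → x_m = 15.8976.
Total external benefit = ∫₀^{x_m} (11.05 + 0.14x) dx = 11.05×15.8976 + ½×0.14×15.8976² = 193.3598.

€193.36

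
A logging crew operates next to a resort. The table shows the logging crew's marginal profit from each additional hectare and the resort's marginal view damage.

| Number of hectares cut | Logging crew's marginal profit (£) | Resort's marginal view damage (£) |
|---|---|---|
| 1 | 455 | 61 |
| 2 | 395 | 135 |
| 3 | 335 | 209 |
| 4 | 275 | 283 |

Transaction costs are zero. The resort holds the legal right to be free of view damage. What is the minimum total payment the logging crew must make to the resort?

£405

Efficient level: marginal profit ≥ marginal view damage through level 3, so k* = 3.
With the resort holding the right, the logging crew must at least compensate total damage at k*: 61 + 135 + 209 = 405.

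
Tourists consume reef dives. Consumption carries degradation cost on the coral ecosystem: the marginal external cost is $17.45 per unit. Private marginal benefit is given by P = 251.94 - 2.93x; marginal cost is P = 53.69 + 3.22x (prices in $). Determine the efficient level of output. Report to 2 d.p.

x* = 29.40

Social marginal benefit = demand − MEC = 234.49 - 2.93x.
Set SMB = MC: 234.49 - 2.93x = 53.69 + 3.22x → x* = 29.3984.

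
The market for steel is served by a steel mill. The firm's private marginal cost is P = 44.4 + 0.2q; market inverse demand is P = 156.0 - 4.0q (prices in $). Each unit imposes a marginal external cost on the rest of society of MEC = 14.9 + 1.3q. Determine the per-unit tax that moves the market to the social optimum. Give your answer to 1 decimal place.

tax = $37.8 per unit

Social marginal cost = private MC + MEC = 59.3 + 1.5q.
Set SMC = demand: 59.3 + 1.5q = 156.0 - 4.0q → q* = 17.5818.
The Pigouvian tax equals MEC at q*: 14.9 + 1.3×17.5818 = 37.7563.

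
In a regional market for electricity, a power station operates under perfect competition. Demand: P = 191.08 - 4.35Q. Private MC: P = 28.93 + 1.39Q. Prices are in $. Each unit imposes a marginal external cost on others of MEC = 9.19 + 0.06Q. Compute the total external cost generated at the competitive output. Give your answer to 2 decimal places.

$283.55

Market equilibrium (private): 28.93 + 1.39Q = 191.08 - 4.35Q → Q_m = 28.2491.
Total external cost = ∫₀^{Q_m} (9.19 + 0.06Q) dQ = 9.19×28.2491 + ½×0.06×28.2491² = 283.5496.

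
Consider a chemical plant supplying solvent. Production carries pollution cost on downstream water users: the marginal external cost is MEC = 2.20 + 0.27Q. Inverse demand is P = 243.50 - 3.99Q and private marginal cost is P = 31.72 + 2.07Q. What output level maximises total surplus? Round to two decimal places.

Social marginal cost = private MC + MEC = 33.92 + 2.34Q.
Set SMC = demand: 33.92 + 2.34Q = 243.50 - 3.99Q → Q* = 33.1090.

Q* = 33.11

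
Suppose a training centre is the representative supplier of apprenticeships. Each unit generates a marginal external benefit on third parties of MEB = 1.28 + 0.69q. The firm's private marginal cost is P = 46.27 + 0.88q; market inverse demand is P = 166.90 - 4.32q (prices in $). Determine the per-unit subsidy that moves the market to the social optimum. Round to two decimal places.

subsidy = $19.93 per unit

Social marginal cost = private MC − MEB = 44.99 + 0.19q.
Set SMC = demand: 44.99 + 0.19q = 166.90 - 4.32q → q* = 27.0310.
The Pigouvian subsidy equals MEB at q*: 1.28 + 0.69×27.0310 = 19.9314.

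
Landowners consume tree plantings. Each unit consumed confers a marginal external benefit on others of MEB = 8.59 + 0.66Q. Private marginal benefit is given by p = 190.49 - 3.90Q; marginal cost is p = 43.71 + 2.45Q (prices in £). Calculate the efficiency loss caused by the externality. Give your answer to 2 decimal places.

Market equilibrium (private): 43.71 + 2.45Q = 190.49 - 3.90Q → Q_m = 23.1150.
Social marginal benefit = demand + MEB = 199.08 - 3.24Q.
Set SMB = MC: 199.08 - 3.24Q = 43.71 + 2.45Q → Q* = 27.3058.
Between Q* and Q_m the wedge SMB − MC runs linearly from 0 to MEB(Q_m), so the loss is a triangle.
DWL = ½ × 4.1908 × 23.8459 = 49.9667.

DWL = £49.97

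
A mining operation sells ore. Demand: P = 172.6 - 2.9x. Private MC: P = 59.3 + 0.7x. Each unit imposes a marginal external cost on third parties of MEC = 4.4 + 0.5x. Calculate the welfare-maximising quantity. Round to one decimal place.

x* = 26.6

Social marginal cost = private MC + MEC = 63.7 + 1.2x.
Set SMC = demand: 63.7 + 1.2x = 172.6 - 2.9x → x* = 26.5610.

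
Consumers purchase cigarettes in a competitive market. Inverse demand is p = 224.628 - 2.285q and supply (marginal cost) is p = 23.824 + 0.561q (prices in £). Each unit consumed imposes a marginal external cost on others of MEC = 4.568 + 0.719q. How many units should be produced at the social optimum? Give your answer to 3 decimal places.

Social marginal benefit = demand − MEC = 220.060 - 3.004q.
Set SMB = MC: 220.060 - 3.004q = 23.824 + 0.561q → q* = 55.0452.

q* = 55.045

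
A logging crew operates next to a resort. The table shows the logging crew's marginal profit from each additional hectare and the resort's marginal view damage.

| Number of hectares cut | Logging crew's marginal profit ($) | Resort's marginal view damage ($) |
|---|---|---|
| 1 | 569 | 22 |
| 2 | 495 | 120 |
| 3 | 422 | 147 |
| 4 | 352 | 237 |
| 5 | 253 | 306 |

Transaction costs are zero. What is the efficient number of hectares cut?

Bargaining reaches the level where marginal profit last exceeds marginal view damage.
That holds through level 4 (352 ≥ 237) but not at 5 (253 < 306).

4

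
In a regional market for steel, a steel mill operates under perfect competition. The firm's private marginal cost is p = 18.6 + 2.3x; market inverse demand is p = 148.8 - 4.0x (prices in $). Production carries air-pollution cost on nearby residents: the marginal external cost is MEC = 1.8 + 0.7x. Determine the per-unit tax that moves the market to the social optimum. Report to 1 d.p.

Social marginal cost = private MC + MEC = 20.4 + 3.0x.
Set SMC = demand: 20.4 + 3.0x = 148.8 - 4.0x → x* = 18.3429.
The Pigouvian tax equals MEC at x*: 1.8 + 0.7×18.3429 = 14.6400.

tax = $14.6 per unit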